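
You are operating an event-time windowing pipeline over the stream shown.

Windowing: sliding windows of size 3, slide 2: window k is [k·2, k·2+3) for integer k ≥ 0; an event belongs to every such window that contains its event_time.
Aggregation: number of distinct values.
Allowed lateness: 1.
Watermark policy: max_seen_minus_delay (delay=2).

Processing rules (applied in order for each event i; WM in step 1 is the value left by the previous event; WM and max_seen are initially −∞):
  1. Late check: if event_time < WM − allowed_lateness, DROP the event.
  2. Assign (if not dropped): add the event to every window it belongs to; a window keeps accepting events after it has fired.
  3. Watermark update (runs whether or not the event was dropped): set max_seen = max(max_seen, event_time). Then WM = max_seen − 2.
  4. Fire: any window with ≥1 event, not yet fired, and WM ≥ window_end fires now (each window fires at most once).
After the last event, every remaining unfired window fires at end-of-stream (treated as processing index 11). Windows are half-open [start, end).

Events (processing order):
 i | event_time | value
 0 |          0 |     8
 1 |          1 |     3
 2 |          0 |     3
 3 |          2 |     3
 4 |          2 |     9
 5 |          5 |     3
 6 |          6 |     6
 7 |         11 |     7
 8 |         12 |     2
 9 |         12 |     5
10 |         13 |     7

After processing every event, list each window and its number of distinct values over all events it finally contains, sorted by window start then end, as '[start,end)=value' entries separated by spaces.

[0,3)=3 [2,5)=2 [4,7)=2 [6,9)=1 [10,13)=3 [12,15)=3

i=0 t=0 v=8: → [0,3); WM=-2
i=1 t=1 v=3: → [0,3); WM=-1
i=2 t=0 v=3: → [0,3); WM=-1
i=3 t=2 v=3: → [2,5),[0,3); WM=0
i=4 t=2 v=9: → [2,5),[0,3); WM=0
i=5 t=5 v=3: → [4,7); WM=3; [0,3) fires=3
i=6 t=6 v=6: → [6,9),[4,7); WM=4
i=7 t=11 v=7: → [10,13); WM=9; [2,5) fires=2 [4,7) fires=2 [6,9) fires=1
i=8 t=12 v=2: → [12,15),[10,13); WM=10
i=9 t=12 v=5: → [12,15),[10,13); WM=10
i=10 t=13 v=7: → [12,15); WM=11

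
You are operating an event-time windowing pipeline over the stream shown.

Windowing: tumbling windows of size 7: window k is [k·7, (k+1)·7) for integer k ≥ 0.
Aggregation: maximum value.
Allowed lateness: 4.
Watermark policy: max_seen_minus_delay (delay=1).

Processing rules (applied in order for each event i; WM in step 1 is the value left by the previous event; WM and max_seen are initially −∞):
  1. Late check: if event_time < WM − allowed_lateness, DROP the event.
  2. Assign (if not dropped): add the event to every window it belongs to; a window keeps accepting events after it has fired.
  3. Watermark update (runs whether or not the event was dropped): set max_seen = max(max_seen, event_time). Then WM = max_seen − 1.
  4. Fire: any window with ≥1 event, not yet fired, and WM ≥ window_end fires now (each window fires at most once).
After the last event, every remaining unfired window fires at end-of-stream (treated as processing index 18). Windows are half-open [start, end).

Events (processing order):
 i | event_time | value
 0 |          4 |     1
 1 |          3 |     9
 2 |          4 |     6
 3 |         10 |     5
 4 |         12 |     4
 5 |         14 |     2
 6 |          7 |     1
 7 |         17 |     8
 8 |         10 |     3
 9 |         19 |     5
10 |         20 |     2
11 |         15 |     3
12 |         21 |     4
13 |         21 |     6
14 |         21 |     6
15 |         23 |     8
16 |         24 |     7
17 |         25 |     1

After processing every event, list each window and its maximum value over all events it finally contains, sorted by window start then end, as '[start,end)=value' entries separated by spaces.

[0,7)=9 [7,14)=5 [14,21)=8 [21,28)=8

i=0 t=4 v=1: → [0,7); WM=3
i=1 t=3 v=9: → [0,7); WM=3
i=2 t=4 v=6: → [0,7); WM=3
i=3 t=10 v=5: → [7,14); WM=9; [0,7) fires=9
i=4 t=12 v=4: → [7,14); WM=11
i=5 t=14 v=2: → [14,21); WM=13
i=6 t=7 v=1: DROP (t<13-4); WM=13
i=7 t=17 v=8: → [14,21); WM=16; [7,14) fires=5
i=8 t=10 v=3: DROP (t<16-4); WM=16
i=9 t=19 v=5: → [14,21); WM=18
i=10 t=20 v=2: → [14,21); WM=19
i=11 t=15 v=3: → [14,21); WM=19
i=12 t=21 v=4: → [21,28); WM=20
i=13 t=21 v=6: → [21,28); WM=20
i=14 t=21 v=6: → [21,28); WM=20
i=15 t=23 v=8: → [21,28); WM=22; [14,21) fires=8
i=16 t=24 v=7: → [21,28); WM=23
i=17 t=25 v=1: → [21,28); WM=24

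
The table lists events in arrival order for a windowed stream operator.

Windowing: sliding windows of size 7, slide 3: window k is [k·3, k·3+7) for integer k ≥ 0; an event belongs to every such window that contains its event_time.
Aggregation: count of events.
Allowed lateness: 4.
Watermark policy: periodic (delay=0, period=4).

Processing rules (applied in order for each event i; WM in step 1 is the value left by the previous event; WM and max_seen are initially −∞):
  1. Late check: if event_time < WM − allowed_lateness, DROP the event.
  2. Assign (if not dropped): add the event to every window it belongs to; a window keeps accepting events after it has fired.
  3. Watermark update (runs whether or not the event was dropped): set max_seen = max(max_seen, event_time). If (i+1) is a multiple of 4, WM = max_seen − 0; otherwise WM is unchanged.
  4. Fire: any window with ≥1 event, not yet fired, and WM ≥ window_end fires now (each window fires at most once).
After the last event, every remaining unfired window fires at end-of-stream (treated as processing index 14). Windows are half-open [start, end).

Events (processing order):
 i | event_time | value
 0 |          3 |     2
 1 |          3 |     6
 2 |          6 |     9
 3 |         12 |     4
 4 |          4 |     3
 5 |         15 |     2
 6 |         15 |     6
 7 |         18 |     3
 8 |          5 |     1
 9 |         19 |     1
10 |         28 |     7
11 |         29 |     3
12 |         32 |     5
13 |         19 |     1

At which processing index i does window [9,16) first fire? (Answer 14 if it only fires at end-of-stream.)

i=0 t=3 v=2: → [3,10),[0,7); WM=−∞
i=1 t=3 v=6: → [3,10),[0,7); WM=−∞
i=2 t=6 v=9: → [6,13),[3,10),[0,7); WM=−∞
i=3 t=12 v=4: → [12,19),[9,16),[6,13); WM=12; [0,7) fires=3 [3,10) fires=3
i=4 t=4 v=3: DROP (t<12-4); WM=12
i=5 t=15 v=2: → [15,22),[12,19),[9,16); WM=12
i=6 t=15 v=6: → [15,22),[12,19),[9,16); WM=12
i=7 t=18 v=3: → [18,25),[15,22),[12,19); WM=18; [6,13) fires=2 [9,16) fires=3
i=8 t=5 v=1: DROP (t<18-4); WM=18
i=9 t=19 v=1: → [18,25),[15,22); WM=18
i=10 t=28 v=7: → [27,34),[24,31); WM=18
i=11 t=29 v=3: → [27,34),[24,31); WM=29; [12,19) fires=4 [15,22) fires=4 [18,25) fires=2
i=12 t=32 v=5: → [30,37),[27,34); WM=29
i=13 t=19 v=1: DROP (t<29-4); WM=29

7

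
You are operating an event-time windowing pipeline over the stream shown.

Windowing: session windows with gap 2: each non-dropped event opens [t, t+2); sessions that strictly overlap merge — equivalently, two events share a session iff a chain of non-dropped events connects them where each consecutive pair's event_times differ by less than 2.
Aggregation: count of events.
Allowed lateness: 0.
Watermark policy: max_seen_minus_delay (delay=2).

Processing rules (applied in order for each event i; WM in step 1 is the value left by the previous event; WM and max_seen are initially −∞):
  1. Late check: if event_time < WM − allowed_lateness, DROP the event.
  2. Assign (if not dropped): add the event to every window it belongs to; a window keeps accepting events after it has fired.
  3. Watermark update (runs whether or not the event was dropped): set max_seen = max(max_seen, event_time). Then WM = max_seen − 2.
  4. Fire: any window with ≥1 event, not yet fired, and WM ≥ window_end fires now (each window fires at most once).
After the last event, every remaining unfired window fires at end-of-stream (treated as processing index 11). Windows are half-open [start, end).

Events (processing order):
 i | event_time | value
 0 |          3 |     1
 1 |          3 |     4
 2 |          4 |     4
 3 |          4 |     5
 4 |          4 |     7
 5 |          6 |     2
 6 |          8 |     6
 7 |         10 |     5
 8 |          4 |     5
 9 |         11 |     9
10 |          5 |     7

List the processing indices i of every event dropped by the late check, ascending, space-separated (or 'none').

i=0 t=3 v=1: → [3,5); WM=1
i=1 t=3 v=4: → [3,5); WM=1
i=2 t=4 v=4: → [3,6); WM=2
i=3 t=4 v=5: → [3,6); WM=2
i=4 t=4 v=7: → [3,6); WM=2
i=5 t=6 v=2: → [6,8); WM=4
i=6 t=8 v=6: → [8,10); WM=6
i=7 t=10 v=5: → [10,12); WM=8
i=8 t=4 v=5: DROP (t<8-0); WM=8
i=9 t=11 v=9: → [10,13); WM=9
i=10 t=5 v=7: DROP (t<9-0); WM=9

8 10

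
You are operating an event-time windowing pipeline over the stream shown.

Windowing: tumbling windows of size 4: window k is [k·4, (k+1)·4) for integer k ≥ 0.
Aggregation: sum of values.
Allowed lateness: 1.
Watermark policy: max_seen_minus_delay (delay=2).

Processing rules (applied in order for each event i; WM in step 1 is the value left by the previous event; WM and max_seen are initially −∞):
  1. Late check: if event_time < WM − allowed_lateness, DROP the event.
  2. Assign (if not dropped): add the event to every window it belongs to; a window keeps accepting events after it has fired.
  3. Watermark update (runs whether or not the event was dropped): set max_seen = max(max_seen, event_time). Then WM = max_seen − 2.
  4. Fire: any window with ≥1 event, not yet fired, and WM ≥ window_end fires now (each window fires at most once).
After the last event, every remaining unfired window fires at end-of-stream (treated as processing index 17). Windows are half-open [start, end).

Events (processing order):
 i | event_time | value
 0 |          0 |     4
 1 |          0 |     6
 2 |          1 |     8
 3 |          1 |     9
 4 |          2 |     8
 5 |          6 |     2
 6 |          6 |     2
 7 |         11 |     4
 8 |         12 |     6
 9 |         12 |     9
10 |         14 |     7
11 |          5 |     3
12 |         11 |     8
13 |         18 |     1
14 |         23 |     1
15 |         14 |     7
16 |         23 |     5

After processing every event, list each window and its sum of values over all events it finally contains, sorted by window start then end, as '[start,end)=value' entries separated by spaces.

[0,4)=35 [4,8)=4 [8,12)=12 [12,16)=22 [16,20)=1 [20,24)=6

i=0 t=0 v=4: → [0,4); WM=-2
i=1 t=0 v=6: → [0,4); WM=-2
i=2 t=1 v=8: → [0,4); WM=-1
i=3 t=1 v=9: → [0,4); WM=-1
i=4 t=2 v=8: → [0,4); WM=0
i=5 t=6 v=2: → [4,8); WM=4; [0,4) fires=35
i=6 t=6 v=2: → [4,8); WM=4
i=7 t=11 v=4: → [8,12); WM=9; [4,8) fires=4
i=8 t=12 v=6: → [12,16); WM=10
i=9 t=12 v=9: → [12,16); WM=10
i=10 t=14 v=7: → [12,16); WM=12; [8,12) fires=4
i=11 t=5 v=3: DROP (t<12-1); WM=12
i=12 t=11 v=8: → [8,12); WM=12
i=13 t=18 v=1: → [16,20); WM=16; [12,16) fires=22
i=14 t=23 v=1: → [20,24); WM=21; [16,20) fires=1
i=15 t=14 v=7: DROP (t<21-1); WM=21
i=16 t=23 v=5: → [20,24); WM=21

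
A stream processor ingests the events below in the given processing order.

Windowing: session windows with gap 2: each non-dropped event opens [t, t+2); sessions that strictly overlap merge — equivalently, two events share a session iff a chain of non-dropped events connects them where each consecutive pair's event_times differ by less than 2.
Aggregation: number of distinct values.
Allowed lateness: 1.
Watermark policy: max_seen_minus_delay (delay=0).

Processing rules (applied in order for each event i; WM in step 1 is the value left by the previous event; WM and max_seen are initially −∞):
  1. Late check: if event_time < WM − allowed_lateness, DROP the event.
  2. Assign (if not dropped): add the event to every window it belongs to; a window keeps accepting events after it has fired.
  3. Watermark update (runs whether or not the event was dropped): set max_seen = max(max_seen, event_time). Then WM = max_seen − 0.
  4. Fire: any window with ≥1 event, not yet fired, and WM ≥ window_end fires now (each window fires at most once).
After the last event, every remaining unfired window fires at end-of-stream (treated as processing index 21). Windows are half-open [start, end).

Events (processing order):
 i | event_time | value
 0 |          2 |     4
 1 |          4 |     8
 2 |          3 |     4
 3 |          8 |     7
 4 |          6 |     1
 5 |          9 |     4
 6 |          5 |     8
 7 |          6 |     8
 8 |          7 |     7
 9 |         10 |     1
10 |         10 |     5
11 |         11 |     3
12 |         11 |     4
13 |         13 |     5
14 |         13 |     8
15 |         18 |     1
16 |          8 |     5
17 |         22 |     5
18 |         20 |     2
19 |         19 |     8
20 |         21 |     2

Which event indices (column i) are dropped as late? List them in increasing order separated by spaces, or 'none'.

i=0 t=2 v=4: → [2,4); WM=2
i=1 t=4 v=8: → [4,6); WM=4
i=2 t=3 v=4: → [2,6); WM=4
i=3 t=8 v=7: → [8,10); WM=8
i=4 t=6 v=1: DROP (t<8-1); WM=8
i=5 t=9 v=4: → [8,11); WM=9
i=6 t=5 v=8: DROP (t<9-1); WM=9
i=7 t=6 v=8: DROP (t<9-1); WM=9
i=8 t=7 v=7: DROP (t<9-1); WM=9
i=9 t=10 v=1: → [8,12); WM=10
i=10 t=10 v=5: → [8,12); WM=10
i=11 t=11 v=3: → [8,13); WM=11
i=12 t=11 v=4: → [8,13); WM=11
i=13 t=13 v=5: → [13,15); WM=13
i=14 t=13 v=8: → [13,15); WM=13
i=15 t=18 v=1: → [18,20); WM=18
i=16 t=8 v=5: DROP (t<18-1); WM=18
i=17 t=22 v=5: → [22,24); WM=22
i=18 t=20 v=2: DROP (t<22-1); WM=22
i=19 t=19 v=8: DROP (t<22-1); WM=22
i=20 t=21 v=2: → [21,24); WM=22

4 6 7 8 16 18 19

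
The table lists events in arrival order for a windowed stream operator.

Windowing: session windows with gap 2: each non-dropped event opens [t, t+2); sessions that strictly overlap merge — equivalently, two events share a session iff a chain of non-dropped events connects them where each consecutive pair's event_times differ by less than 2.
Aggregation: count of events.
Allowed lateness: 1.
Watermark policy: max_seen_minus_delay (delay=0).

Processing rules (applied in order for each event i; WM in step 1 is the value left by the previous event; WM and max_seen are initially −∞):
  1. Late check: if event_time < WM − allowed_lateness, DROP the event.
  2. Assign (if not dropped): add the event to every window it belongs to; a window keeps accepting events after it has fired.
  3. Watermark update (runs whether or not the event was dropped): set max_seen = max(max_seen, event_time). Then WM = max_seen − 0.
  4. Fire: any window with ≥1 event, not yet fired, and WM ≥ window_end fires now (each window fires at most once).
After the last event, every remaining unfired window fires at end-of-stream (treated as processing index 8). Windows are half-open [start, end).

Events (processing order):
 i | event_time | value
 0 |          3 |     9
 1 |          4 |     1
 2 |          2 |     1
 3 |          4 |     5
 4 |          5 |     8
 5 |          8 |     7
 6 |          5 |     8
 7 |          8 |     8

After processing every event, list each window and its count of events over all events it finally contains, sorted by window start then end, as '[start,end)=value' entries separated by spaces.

i=0 t=3 v=9: → [3,5); WM=3
i=1 t=4 v=1: → [3,6); WM=4
i=2 t=2 v=1: DROP (t<4-1); WM=4
i=3 t=4 v=5: → [3,6); WM=4
i=4 t=5 v=8: → [3,7); WM=5
i=5 t=8 v=7: → [8,10); WM=8
i=6 t=5 v=8: DROP (t<8-1); WM=8
i=7 t=8 v=8: → [8,10); WM=8

[3,7)=4 [8,10)=2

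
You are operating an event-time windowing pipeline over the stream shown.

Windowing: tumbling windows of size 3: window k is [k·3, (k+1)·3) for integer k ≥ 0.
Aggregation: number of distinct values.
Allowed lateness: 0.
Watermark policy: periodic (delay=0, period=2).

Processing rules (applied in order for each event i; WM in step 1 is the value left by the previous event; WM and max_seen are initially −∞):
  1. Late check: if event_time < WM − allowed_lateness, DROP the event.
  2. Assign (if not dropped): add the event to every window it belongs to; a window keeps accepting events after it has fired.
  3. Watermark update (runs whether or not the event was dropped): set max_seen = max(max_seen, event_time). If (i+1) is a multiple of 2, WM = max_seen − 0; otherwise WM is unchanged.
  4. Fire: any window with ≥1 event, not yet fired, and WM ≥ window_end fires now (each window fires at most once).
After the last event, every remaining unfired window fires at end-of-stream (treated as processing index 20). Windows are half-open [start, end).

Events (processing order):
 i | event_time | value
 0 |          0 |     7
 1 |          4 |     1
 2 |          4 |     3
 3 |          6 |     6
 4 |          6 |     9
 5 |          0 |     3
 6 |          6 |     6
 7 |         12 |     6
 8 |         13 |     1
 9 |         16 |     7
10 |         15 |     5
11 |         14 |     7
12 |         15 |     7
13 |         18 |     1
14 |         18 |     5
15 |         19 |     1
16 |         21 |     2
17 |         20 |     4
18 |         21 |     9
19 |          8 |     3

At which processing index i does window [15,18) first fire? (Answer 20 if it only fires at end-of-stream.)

13

i=0 t=0 v=7: → [0,3); WM=−∞
i=1 t=4 v=1: → [3,6); WM=4; [0,3) fires=1
i=2 t=4 v=3: → [3,6); WM=4
i=3 t=6 v=6: → [6,9); WM=6; [3,6) fires=2
i=4 t=6 v=9: → [6,9); WM=6
i=5 t=0 v=3: DROP (t<6-0); WM=6
i=6 t=6 v=6: → [6,9); WM=6
i=7 t=12 v=6: → [12,15); WM=12; [6,9) fires=2
i=8 t=13 v=1: → [12,15); WM=12
i=9 t=16 v=7: → [15,18); WM=16; [12,15) fires=2
i=10 t=15 v=5: DROP (t<16-0); WM=16
i=11 t=14 v=7: DROP (t<16-0); WM=16
i=12 t=15 v=7: DROP (t<16-0); WM=16
i=13 t=18 v=1: → [18,21); WM=18; [15,18) fires=1
i=14 t=18 v=5: → [18,21); WM=18
i=15 t=19 v=1: → [18,21); WM=19
i=16 t=21 v=2: → [21,24); WM=19
i=17 t=20 v=4: → [18,21); WM=21; [18,21) fires=3
i=18 t=21 v=9: → [21,24); WM=21
i=19 t=8 v=3: DROP (t<21-0); WM=21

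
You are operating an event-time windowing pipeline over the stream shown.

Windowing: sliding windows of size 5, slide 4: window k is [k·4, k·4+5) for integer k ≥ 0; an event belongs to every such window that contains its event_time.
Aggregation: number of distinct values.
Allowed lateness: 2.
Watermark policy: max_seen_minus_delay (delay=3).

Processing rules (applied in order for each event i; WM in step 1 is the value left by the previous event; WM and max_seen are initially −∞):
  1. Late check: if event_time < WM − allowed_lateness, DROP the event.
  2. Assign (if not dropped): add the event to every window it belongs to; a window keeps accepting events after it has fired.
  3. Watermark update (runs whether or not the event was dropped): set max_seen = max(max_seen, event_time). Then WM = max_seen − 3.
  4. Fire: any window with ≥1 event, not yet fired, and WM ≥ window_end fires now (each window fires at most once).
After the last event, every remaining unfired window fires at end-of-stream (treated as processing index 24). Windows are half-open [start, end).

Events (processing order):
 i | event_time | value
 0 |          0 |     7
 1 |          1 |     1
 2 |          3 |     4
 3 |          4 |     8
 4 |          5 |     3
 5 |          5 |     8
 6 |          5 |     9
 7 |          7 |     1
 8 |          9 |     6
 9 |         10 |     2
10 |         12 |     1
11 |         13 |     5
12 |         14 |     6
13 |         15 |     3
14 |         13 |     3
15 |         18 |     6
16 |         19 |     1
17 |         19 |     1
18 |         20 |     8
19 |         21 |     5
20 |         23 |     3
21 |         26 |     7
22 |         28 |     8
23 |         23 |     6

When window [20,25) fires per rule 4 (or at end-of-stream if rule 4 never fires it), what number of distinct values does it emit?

3

i=0 t=0 v=7: → [0,5); WM=-3
i=1 t=1 v=1: → [0,5); WM=-2
i=2 t=3 v=4: → [0,5); WM=0
i=3 t=4 v=8: → [4,9),[0,5); WM=1
i=4 t=5 v=3: → [4,9); WM=2
i=5 t=5 v=8: → [4,9); WM=2
i=6 t=5 v=9: → [4,9); WM=2
i=7 t=7 v=1: → [4,9); WM=4
i=8 t=9 v=6: → [8,13); WM=6; [0,5) fires=4
i=9 t=10 v=2: → [8,13); WM=7
i=10 t=12 v=1: → [12,17),[8,13); WM=9; [4,9) fires=4
i=11 t=13 v=5: → [12,17); WM=10
i=12 t=14 v=6: → [12,17); WM=11
i=13 t=15 v=3: → [12,17); WM=12
i=14 t=13 v=3: → [12,17); WM=12
i=15 t=18 v=6: → [16,21); WM=15; [8,13) fires=3
i=16 t=19 v=1: → [16,21); WM=16
i=17 t=19 v=1: → [16,21); WM=16
i=18 t=20 v=8: → [20,25),[16,21); WM=17; [12,17) fires=4
i=19 t=21 v=5: → [20,25); WM=18
i=20 t=23 v=3: → [20,25); WM=20
i=21 t=26 v=7: → [24,29); WM=23; [16,21) fires=3
i=22 t=28 v=8: → [28,33),[24,29); WM=25; [20,25) fires=3
i=23 t=23 v=6: → [20,25); WM=25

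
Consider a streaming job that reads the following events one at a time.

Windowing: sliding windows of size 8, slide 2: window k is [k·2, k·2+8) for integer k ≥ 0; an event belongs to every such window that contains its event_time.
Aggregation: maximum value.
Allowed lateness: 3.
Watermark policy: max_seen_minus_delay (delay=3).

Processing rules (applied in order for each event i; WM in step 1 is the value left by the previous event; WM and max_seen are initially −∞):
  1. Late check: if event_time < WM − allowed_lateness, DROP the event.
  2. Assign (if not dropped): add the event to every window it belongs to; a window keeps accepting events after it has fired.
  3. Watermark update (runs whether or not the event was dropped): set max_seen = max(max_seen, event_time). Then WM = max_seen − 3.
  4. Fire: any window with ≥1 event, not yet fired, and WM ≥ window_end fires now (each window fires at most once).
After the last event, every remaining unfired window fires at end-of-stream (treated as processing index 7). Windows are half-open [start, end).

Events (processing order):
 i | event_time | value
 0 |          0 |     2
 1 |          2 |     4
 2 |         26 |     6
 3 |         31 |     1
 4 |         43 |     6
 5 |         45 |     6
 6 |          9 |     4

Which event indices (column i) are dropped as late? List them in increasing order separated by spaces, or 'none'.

i=0 t=0 v=2: → [0,8); WM=-3
i=1 t=2 v=4: → [2,10),[0,8); WM=-1
i=2 t=26 v=6: → [26,34),[24,32),[22,30),[20,28); WM=23; [0,8) fires=4 [2,10) fires=4
i=3 t=31 v=1: → [30,38),[28,36),[26,34),[24,32); WM=28; [20,28) fires=6
i=4 t=43 v=6: → [42,50),[40,48),[38,46),[36,44); WM=40; [22,30) fires=6 [24,32) fires=6 [26,34) fires=6 [28,36) fires=1 [30,38) fires=1
i=5 t=45 v=6: → [44,52),[42,50),[40,48),[38,46); WM=42
i=6 t=9 v=4: DROP (t<42-3); WM=42

6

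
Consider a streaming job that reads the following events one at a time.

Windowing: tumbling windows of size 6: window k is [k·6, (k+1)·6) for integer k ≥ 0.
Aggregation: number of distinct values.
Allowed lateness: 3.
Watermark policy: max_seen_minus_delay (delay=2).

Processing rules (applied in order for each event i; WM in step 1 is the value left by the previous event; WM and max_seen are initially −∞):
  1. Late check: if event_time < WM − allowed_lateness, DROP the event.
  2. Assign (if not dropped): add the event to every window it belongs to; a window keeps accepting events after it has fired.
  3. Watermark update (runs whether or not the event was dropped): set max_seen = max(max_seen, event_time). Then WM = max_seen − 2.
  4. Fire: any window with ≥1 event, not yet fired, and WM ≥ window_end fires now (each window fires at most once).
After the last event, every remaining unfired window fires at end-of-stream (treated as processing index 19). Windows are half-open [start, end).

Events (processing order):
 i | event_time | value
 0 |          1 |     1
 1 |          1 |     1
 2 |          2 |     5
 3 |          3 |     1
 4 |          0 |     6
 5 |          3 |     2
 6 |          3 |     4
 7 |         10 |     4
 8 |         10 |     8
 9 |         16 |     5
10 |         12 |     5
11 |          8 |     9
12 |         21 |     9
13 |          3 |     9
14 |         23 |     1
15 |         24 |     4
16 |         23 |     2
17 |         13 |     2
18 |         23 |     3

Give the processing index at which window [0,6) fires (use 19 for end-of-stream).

7

i=0 t=1 v=1: → [0,6); WM=-1
i=1 t=1 v=1: → [0,6); WM=-1
i=2 t=2 v=5: → [0,6); WM=0
i=3 t=3 v=1: → [0,6); WM=1
i=4 t=0 v=6: → [0,6); WM=1
i=5 t=3 v=2: → [0,6); WM=1
i=6 t=3 v=4: → [0,6); WM=1
i=7 t=10 v=4: → [6,12); WM=8; [0,6) fires=5
i=8 t=10 v=8: → [6,12); WM=8
i=9 t=16 v=5: → [12,18); WM=14; [6,12) fires=2
i=10 t=12 v=5: → [12,18); WM=14
i=11 t=8 v=9: DROP (t<14-3); WM=14
i=12 t=21 v=9: → [18,24); WM=19; [12,18) fires=1
i=13 t=3 v=9: DROP (t<19-3); WM=19
i=14 t=23 v=1: → [18,24); WM=21
i=15 t=24 v=4: → [24,30); WM=22
i=16 t=23 v=2: → [18,24); WM=22
i=17 t=13 v=2: DROP (t<22-3); WM=22
i=18 t=23 v=3: → [18,24); WM=22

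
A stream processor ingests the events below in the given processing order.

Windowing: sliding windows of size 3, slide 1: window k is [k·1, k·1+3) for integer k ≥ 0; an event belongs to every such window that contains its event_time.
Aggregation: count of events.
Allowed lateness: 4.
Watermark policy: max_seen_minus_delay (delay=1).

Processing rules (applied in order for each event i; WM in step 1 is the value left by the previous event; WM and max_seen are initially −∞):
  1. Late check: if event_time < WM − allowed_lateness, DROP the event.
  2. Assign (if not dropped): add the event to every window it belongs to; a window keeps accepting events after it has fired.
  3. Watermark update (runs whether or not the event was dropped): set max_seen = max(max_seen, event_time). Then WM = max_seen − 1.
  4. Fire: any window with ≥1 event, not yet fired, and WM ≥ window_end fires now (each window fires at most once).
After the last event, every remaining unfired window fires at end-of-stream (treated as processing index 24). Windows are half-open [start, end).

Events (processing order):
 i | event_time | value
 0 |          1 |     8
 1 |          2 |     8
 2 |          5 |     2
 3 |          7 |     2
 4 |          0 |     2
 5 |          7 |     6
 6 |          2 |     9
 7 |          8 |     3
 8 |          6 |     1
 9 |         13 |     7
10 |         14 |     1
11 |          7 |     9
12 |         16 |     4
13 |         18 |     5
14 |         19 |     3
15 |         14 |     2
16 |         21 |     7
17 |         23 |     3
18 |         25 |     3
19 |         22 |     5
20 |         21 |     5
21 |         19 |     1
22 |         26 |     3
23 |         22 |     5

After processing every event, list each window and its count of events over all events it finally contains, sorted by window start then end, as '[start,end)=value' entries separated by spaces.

[0,3)=3 [1,4)=3 [2,5)=2 [3,6)=1 [4,7)=2 [5,8)=4 [6,9)=4 [7,10)=3 [8,11)=1 [11,14)=1 [12,15)=3 [13,16)=3 [14,17)=3 [15,18)=1 [16,19)=2 [17,20)=2 [18,21)=2 [19,22)=3 [20,23)=4 [21,24)=5 [22,25)=3 [23,26)=2 [24,27)=2 [25,28)=2 [26,29)=1

i=0 t=1 v=8: → [1,4),[0,3); WM=0
i=1 t=2 v=8: → [2,5),[1,4),[0,3); WM=1
i=2 t=5 v=2: → [5,8),[4,7),[3,6); WM=4; [0,3) fires=2 [1,4) fires=2
i=3 t=7 v=2: → [7,10),[6,9),[5,8); WM=6; [2,5) fires=1 [3,6) fires=1
i=4 t=0 v=2: DROP (t<6-4); WM=6
i=5 t=7 v=6: → [7,10),[6,9),[5,8); WM=6
i=6 t=2 v=9: → [2,5),[1,4),[0,3); WM=6
i=7 t=8 v=3: → [8,11),[7,10),[6,9); WM=7; [4,7) fires=1
i=8 t=6 v=1: → [6,9),[5,8),[4,7); WM=7
i=9 t=13 v=7: → [13,16),[12,15),[11,14); WM=12; [5,8) fires=4 [6,9) fires=4 [7,10) fires=3 [8,11) fires=1
i=10 t=14 v=1: → [14,17),[13,16),[12,15); WM=13
i=11 t=7 v=9: DROP (t<13-4); WM=13
i=12 t=16 v=4: → [16,19),[15,18),[14,17); WM=15; [11,14) fires=1 [12,15) fires=2
i=13 t=18 v=5: → [18,21),[17,20),[16,19); WM=17; [13,16) fires=2 [14,17) fires=2
i=14 t=19 v=3: → [19,22),[18,21),[17,20); WM=18; [15,18) fires=1
i=15 t=14 v=2: → [14,17),[13,16),[12,15); WM=18
i=16 t=21 v=7: → [21,24),[20,23),[19,22); WM=20; [16,19) fires=2 [17,20) fires=2
i=17 t=23 v=3: → [23,26),[22,25),[21,24); WM=22; [18,21) fires=2 [19,22) fires=2
i=18 t=25 v=3: → [25,28),[24,27),[23,26); WM=24; [20,23) fires=1 [21,24) fires=2
i=19 t=22 v=5: → [22,25),[21,24),[20,23); WM=24
i=20 t=21 v=5: → [21,24),[20,23),[19,22); WM=24
i=21 t=19 v=1: DROP (t<24-4); WM=24
i=22 t=26 v=3: → [26,29),[25,28),[24,27); WM=25; [22,25) fires=2
i=23 t=22 v=5: → [22,25),[21,24),[20,23); WM=25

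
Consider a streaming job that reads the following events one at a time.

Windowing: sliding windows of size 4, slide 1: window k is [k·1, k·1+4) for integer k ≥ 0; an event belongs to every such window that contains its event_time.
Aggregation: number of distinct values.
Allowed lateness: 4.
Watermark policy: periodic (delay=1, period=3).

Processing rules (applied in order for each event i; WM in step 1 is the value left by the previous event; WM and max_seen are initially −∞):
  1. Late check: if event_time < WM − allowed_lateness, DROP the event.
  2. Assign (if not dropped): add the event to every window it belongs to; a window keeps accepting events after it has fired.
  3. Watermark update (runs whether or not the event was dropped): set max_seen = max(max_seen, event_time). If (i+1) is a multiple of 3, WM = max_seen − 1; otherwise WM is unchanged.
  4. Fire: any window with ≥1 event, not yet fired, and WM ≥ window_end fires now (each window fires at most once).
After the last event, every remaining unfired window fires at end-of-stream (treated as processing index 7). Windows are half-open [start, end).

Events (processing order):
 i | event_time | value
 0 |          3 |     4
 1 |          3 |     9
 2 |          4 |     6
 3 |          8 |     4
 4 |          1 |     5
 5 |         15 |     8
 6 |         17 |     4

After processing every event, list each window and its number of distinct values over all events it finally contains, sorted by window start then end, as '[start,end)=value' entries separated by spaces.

i=0 t=3 v=4: → [3,7),[2,6),[1,5),[0,4); WM=−∞
i=1 t=3 v=9: → [3,7),[2,6),[1,5),[0,4); WM=−∞
i=2 t=4 v=6: → [4,8),[3,7),[2,6),[1,5); WM=3
i=3 t=8 v=4: → [8,12),[7,11),[6,10),[5,9); WM=3
i=4 t=1 v=5: → [1,5),[0,4); WM=3
i=5 t=15 v=8: → [15,19),[14,18),[13,17),[12,16); WM=14; [0,4) fires=3 [1,5) fires=4 [2,6) fires=3 [3,7) fires=3 [4,8) fires=1 [5,9) fires=1 [6,10) fires=1 [7,11) fires=1 [8,12) fires=1
i=6 t=17 v=4: → [17,21),[16,20),[15,19),[14,18); WM=14

[0,4)=3 [1,5)=4 [2,6)=3 [3,7)=3 [4,8)=1 [5,9)=1 [6,10)=1 [7,11)=1 [8,12)=1 [12,16)=1 [13,17)=1 [14,18)=2 [15,19)=2 [16,20)=1 [17,21)=1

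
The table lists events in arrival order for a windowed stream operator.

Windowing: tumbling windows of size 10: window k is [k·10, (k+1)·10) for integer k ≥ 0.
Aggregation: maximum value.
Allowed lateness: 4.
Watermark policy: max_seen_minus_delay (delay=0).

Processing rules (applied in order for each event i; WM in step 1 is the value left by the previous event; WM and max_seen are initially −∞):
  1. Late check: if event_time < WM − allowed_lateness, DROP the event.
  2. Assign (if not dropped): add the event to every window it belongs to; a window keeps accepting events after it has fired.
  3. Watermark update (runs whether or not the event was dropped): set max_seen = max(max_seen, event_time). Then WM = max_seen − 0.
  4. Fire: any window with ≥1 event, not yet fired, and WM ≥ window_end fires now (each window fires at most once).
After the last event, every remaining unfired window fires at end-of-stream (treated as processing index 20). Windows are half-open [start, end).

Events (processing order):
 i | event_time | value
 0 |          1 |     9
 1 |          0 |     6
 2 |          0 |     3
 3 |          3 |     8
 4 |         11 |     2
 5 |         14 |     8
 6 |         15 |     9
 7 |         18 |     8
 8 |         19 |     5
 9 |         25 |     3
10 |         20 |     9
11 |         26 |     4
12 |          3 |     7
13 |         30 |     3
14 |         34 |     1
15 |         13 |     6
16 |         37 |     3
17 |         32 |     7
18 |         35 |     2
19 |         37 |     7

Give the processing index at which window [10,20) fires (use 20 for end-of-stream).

i=0 t=1 v=9: → [0,10); WM=1
i=1 t=0 v=6: → [0,10); WM=1
i=2 t=0 v=3: → [0,10); WM=1
i=3 t=3 v=8: → [0,10); WM=3
i=4 t=11 v=2: → [10,20); WM=11; [0,10) fires=9
i=5 t=14 v=8: → [10,20); WM=14
i=6 t=15 v=9: → [10,20); WM=15
i=7 t=18 v=8: → [10,20); WM=18
i=8 t=19 v=5: → [10,20); WM=19
i=9 t=25 v=3: → [20,30); WM=25; [10,20) fires=9
i=10 t=20 v=9: DROP (t<25-4); WM=25
i=11 t=26 v=4: → [20,30); WM=26
i=12 t=3 v=7: DROP (t<26-4); WM=26
i=13 t=30 v=3: → [30,40); WM=30; [20,30) fires=4
i=14 t=34 v=1: → [30,40); WM=34
i=15 t=13 v=6: DROP (t<34-4); WM=34
i=16 t=37 v=3: → [30,40); WM=37
i=17 t=32 v=7: DROP (t<37-4); WM=37
i=18 t=35 v=2: → [30,40); WM=37
i=19 t=37 v=7: → [30,40); WM=37

9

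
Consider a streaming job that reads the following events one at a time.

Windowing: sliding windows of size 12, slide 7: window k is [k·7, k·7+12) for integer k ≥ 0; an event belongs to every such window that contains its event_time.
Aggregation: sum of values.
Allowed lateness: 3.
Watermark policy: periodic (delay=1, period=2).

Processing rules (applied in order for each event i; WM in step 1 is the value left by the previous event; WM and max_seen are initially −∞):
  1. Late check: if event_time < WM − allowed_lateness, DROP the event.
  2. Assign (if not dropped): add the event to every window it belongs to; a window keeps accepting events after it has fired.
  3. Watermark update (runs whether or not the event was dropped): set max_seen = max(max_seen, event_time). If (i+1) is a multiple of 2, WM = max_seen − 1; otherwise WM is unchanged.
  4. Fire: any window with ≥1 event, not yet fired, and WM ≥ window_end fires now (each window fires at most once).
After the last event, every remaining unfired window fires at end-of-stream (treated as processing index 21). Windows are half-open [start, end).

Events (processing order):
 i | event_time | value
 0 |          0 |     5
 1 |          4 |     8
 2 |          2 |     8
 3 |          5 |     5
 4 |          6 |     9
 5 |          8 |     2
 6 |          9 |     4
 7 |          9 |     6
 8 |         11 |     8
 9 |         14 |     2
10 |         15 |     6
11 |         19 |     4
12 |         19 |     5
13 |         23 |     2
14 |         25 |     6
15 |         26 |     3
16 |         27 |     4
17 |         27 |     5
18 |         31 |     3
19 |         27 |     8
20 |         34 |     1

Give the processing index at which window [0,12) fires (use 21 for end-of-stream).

i=0 t=0 v=5: → [0,12); WM=−∞
i=1 t=4 v=8: → [0,12); WM=3
i=2 t=2 v=8: → [0,12); WM=3
i=3 t=5 v=5: → [0,12); WM=4
i=4 t=6 v=9: → [0,12); WM=4
i=5 t=8 v=2: → [7,19),[0,12); WM=7
i=6 t=9 v=4: → [7,19),[0,12); WM=7
i=7 t=9 v=6: → [7,19),[0,12); WM=8
i=8 t=11 v=8: → [7,19),[0,12); WM=8
i=9 t=14 v=2: → [14,26),[7,19); WM=13; [0,12) fires=55
i=10 t=15 v=6: → [14,26),[7,19); WM=13
i=11 t=19 v=4: → [14,26); WM=18
i=12 t=19 v=5: → [14,26); WM=18
i=13 t=23 v=2: → [21,33),[14,26); WM=22; [7,19) fires=28
i=14 t=25 v=6: → [21,33),[14,26); WM=22
i=15 t=26 v=3: → [21,33); WM=25
i=16 t=27 v=4: → [21,33); WM=25
i=17 t=27 v=5: → [21,33); WM=26; [14,26) fires=25
i=18 t=31 v=3: → [28,40),[21,33); WM=26
i=19 t=27 v=8: → [21,33); WM=30
i=20 t=34 v=1: → [28,40); WM=30

9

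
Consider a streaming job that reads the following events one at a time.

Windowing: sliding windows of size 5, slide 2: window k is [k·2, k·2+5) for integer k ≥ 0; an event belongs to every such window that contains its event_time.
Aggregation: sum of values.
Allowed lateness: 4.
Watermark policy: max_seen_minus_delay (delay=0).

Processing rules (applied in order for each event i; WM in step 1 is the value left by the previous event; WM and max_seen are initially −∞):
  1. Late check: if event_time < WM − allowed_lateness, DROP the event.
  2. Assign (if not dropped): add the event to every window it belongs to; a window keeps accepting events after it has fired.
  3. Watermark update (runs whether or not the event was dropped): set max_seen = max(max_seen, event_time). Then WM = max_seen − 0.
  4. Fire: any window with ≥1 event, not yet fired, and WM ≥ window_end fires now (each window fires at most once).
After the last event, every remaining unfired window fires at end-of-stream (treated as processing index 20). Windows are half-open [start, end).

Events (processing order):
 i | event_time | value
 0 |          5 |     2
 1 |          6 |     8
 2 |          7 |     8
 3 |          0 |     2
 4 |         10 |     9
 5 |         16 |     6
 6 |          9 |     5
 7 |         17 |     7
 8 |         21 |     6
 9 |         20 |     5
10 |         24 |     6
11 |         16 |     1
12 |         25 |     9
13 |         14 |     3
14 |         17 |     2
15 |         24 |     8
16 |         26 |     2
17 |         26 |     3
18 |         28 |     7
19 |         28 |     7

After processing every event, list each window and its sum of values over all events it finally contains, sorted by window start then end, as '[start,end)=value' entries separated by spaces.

[2,7)=10 [4,9)=18 [6,11)=25 [8,13)=9 [10,15)=9 [12,17)=6 [14,19)=13 [16,21)=18 [18,23)=11 [20,25)=25 [22,27)=28 [24,29)=42 [26,31)=19 [28,33)=14

i=0 t=5 v=2: → [4,9),[2,7); WM=5
i=1 t=6 v=8: → [6,11),[4,9),[2,7); WM=6
i=2 t=7 v=8: → [6,11),[4,9); WM=7; [2,7) fires=10
i=3 t=0 v=2: DROP (t<7-4); WM=7
i=4 t=10 v=9: → [10,15),[8,13),[6,11); WM=10; [4,9) fires=18
i=5 t=16 v=6: → [16,21),[14,19),[12,17); WM=16; [6,11) fires=25 [8,13) fires=9 [10,15) fires=9
i=6 t=9 v=5: DROP (t<16-4); WM=16
i=7 t=17 v=7: → [16,21),[14,19); WM=17; [12,17) fires=6
i=8 t=21 v=6: → [20,25),[18,23); WM=21; [14,19) fires=13 [16,21) fires=13
i=9 t=20 v=5: → [20,25),[18,23),[16,21); WM=21
i=10 t=24 v=6: → [24,29),[22,27),[20,25); WM=24; [18,23) fires=11
i=11 t=16 v=1: DROP (t<24-4); WM=24
i=12 t=25 v=9: → [24,29),[22,27); WM=25; [20,25) fires=17
i=13 t=14 v=3: DROP (t<25-4); WM=25
i=14 t=17 v=2: DROP (t<25-4); WM=25
i=15 t=24 v=8: → [24,29),[22,27),[20,25); WM=25
i=16 t=26 v=2: → [26,31),[24,29),[22,27); WM=26
i=17 t=26 v=3: → [26,31),[24,29),[22,27); WM=26
i=18 t=28 v=7: → [28,33),[26,31),[24,29); WM=28; [22,27) fires=28
i=19 t=28 v=7: → [28,33),[26,31),[24,29); WM=28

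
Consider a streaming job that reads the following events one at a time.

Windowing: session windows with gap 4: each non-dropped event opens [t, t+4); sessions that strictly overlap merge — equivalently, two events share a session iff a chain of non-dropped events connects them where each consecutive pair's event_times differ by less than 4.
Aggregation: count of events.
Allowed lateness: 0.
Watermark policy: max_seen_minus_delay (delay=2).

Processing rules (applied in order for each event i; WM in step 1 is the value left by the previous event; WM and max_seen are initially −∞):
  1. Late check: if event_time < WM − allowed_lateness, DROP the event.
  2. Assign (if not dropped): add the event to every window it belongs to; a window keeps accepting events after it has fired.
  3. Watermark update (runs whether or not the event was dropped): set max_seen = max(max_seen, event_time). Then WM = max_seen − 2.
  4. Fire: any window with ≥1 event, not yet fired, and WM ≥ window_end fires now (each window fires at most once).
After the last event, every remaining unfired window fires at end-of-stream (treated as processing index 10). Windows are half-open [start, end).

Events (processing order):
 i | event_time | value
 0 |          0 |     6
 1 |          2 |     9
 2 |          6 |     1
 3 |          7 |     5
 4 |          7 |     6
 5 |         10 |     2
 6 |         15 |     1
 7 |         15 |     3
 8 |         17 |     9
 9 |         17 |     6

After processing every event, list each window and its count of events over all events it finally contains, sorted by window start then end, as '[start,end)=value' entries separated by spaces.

i=0 t=0 v=6: → [0,4); WM=-2
i=1 t=2 v=9: → [0,6); WM=0
i=2 t=6 v=1: → [6,10); WM=4
i=3 t=7 v=5: → [6,11); WM=5
i=4 t=7 v=6: → [6,11); WM=5
i=5 t=10 v=2: → [6,14); WM=8
i=6 t=15 v=1: → [15,19); WM=13
i=7 t=15 v=3: → [15,19); WM=13
i=8 t=17 v=9: → [15,21); WM=15
i=9 t=17 v=6: → [15,21); WM=15

[0,6)=2 [6,14)=4 [15,21)=4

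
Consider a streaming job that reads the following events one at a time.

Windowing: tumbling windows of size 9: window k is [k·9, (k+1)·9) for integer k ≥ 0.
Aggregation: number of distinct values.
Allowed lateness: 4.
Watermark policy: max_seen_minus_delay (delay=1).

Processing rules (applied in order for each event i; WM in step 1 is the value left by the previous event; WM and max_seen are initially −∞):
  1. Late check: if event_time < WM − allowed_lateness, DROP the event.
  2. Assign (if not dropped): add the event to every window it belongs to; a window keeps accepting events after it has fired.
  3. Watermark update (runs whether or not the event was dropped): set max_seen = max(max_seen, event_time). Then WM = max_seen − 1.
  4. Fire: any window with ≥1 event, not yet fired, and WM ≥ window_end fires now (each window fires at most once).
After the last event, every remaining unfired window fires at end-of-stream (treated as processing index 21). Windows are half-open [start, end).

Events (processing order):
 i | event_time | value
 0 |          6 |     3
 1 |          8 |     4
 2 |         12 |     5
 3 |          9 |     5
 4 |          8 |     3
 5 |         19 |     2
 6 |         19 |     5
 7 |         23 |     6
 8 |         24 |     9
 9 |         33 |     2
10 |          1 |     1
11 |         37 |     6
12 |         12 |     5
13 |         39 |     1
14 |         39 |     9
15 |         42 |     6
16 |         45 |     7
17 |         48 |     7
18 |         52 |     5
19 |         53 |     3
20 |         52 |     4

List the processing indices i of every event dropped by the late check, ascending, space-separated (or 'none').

i=0 t=6 v=3: → [0,9); WM=5
i=1 t=8 v=4: → [0,9); WM=7
i=2 t=12 v=5: → [9,18); WM=11; [0,9) fires=2
i=3 t=9 v=5: → [9,18); WM=11
i=4 t=8 v=3: → [0,9); WM=11
i=5 t=19 v=2: → [18,27); WM=18; [9,18) fires=1
i=6 t=19 v=5: → [18,27); WM=18
i=7 t=23 v=6: → [18,27); WM=22
i=8 t=24 v=9: → [18,27); WM=23
i=9 t=33 v=2: → [27,36); WM=32; [18,27) fires=4
i=10 t=1 v=1: DROP (t<32-4); WM=32
i=11 t=37 v=6: → [36,45); WM=36; [27,36) fires=1
i=12 t=12 v=5: DROP (t<36-4); WM=36
i=13 t=39 v=1: → [36,45); WM=38
i=14 t=39 v=9: → [36,45); WM=38
i=15 t=42 v=6: → [36,45); WM=41
i=16 t=45 v=7: → [45,54); WM=44
i=17 t=48 v=7: → [45,54); WM=47; [36,45) fires=3
i=18 t=52 v=5: → [45,54); WM=51
i=19 t=53 v=3: → [45,54); WM=52
i=20 t=52 v=4: → [45,54); WM=52

10 12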